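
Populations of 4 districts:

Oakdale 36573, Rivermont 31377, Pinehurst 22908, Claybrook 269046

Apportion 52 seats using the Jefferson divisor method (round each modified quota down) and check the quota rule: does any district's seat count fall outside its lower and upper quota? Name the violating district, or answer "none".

Claybrook

Standard quotas: Oakdale 5.284, Rivermont 4.533, Pinehurst 3.310, Claybrook 38.873.
Jefferson allocation: Oakdale 5, Rivermont 4, Pinehurst 3, Claybrook 40.
Claybrook has quota 38.873 (lower 38, upper 39) but receives 40 — outside the quota interval.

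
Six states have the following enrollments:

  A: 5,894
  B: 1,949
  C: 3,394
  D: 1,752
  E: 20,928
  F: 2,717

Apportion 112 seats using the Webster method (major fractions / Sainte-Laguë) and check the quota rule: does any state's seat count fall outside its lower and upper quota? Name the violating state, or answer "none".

Standard quotas: A 18.020, B 5.959, C 10.376, D 5.356, E 63.983, F 8.307.
Webster allocation: A 18, B 6, C 10, D 5, E 65, F 8.
E has quota 63.983 (lower 63, upper 64) but receives 65 — outside the quota interval.

E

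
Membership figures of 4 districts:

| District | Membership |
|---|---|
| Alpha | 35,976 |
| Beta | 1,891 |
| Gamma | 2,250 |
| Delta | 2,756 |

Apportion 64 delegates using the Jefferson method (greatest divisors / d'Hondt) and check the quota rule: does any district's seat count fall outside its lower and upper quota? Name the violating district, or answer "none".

Alpha

Standard quotas: Alpha 53.704, Beta 2.823, Gamma 3.359, Delta 4.114.
Jefferson allocation: Alpha 55, Beta 2, Gamma 3, Delta 4.
Alpha has quota 53.704 (lower 53, upper 54) but receives 55 — outside the quota interval.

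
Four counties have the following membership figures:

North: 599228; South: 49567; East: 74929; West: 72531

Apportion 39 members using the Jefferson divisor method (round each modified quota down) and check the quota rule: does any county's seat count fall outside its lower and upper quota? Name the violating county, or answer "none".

Standard quotas: North 29.350, South 2.428, East 3.670, West 3.553.
Jefferson allocation: North 31, South 2, East 3, West 3.
North has quota 29.350 (lower 29, upper 30) but receives 31 — outside the quota interval.

North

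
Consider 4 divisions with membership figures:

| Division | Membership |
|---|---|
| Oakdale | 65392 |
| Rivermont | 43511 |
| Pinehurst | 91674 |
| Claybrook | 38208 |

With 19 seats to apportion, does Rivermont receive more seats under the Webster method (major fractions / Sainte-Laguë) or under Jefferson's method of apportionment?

Webster: Oakdale 5, Rivermont 4, Pinehurst 7, Claybrook 3.
Jefferson: Oakdale 5, Rivermont 3, Pinehurst 8, Claybrook 3.
Rivermont gets 4 under Webster and 3 under Jefferson.

Webster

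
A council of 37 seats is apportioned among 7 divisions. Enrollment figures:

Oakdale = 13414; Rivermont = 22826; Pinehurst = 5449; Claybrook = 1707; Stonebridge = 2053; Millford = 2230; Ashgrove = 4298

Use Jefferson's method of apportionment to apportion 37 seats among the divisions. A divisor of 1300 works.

Oakdale 10; Rivermont 17; Pinehurst 4; Claybrook 1; Stonebridge 1; Millford 1; Ashgrove 3

With modified divisor 1300: modified quotas Oakdale 10.318, Rivermont 17.558, Pinehurst 4.192, Claybrook 1.313, Stonebridge 1.579, Millford 1.715, Ashgrove 3.306.
Rounding down: Oakdale 10, Rivermont 17, Pinehurst 4, Claybrook 1, Stonebridge 1, Millford 1, Ashgrove 3 (total 37).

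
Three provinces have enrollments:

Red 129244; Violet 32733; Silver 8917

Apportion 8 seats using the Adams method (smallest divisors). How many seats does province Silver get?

Standard divisor 170894/8 ≈ 21361.75; standard quotas: Red 6.050, Violet 1.532, Silver 0.417.
Rounding up gives 7, 2, 1 = 10 seats, so the divisor must be adjusted.
With modified divisor 29100: modified quotas Red 4.441, Violet 1.125, Silver 0.306.
Rounding up: Red 5, Violet 2, Silver 1 (total 8).
Silver receives 1.

1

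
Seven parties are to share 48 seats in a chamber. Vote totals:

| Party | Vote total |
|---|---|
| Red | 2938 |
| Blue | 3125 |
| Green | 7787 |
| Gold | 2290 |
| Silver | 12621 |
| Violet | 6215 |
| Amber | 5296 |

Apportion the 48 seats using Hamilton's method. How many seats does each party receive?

Red 4, Blue 4, Green 9, Gold 3, Silver 15, Violet 7, Amber 6

Total 40272; standard divisor 40272/48 = 839.
Standard quotas: Red 3.5018, Blue 3.7247, Green 9.2813, Gold 2.7294, Silver 15.0429, Violet 7.4076, Amber 6.3123.
Lower quotas: Red 3, Blue 3, Green 9, Gold 2, Silver 15, Violet 7, Amber 6 (sum 45, leaving 3 seats).
Remainders in descending order: Gold 0.7294, Blue 0.7247, Red 0.5018, Violet 0.4076, Amber 0.3123, Green 0.2813, Silver 0.0429.
Largest remainders: Gold, Blue, Red receive the extra seats.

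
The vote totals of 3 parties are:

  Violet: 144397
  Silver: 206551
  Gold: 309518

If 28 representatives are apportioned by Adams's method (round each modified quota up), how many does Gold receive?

13

Standard divisor 660466/28 ≈ 23588.071; standard quotas: Violet 6.122, Silver 8.757, Gold 13.122.
Rounding up gives 7, 9, 14 = 30 seats, so the divisor must be adjusted.
With modified divisor 24900: modified quotas Violet 5.799, Silver 8.295, Gold 12.430.
Rounding up: Violet 6, Silver 9, Gold 13 (total 28).
Gold receives 13.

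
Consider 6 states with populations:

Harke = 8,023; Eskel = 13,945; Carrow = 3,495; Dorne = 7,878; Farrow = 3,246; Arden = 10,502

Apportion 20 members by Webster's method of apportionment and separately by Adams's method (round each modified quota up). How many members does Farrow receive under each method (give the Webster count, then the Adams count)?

1 and 2

Webster: Harke 3, Eskel 6, Carrow 2, Dorne 3, Farrow 1, Arden 5.
Adams: Harke 3, Eskel 6, Carrow 2, Dorne 3, Farrow 2, Arden 4.
Farrow gets 1 under Webster and 2 under Adams.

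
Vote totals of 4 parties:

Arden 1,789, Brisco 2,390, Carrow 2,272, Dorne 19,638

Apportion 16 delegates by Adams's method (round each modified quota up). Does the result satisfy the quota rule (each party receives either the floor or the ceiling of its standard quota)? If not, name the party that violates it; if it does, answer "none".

Dorne

Standard quotas: Arden 1.097, Brisco 1.466, Carrow 1.393, Dorne 12.044.
Adams allocation: Arden 1, Brisco 2, Carrow 2, Dorne 11.
Dorne has quota 12.044 (lower 12, upper 13) but receives 11 — outside the quota interval.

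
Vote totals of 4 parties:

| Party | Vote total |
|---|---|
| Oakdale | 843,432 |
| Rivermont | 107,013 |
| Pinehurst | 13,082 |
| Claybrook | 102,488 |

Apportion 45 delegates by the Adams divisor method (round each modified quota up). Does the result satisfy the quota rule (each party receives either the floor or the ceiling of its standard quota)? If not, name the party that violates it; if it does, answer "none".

Standard quotas: Oakdale 35.604, Rivermont 4.517, Pinehurst 0.552, Claybrook 4.326.
Adams allocation: Oakdale 34, Rivermont 5, Pinehurst 1, Claybrook 5.
Oakdale has quota 35.604 (lower 35, upper 36) but receives 34 — outside the quota interval.

Oakdale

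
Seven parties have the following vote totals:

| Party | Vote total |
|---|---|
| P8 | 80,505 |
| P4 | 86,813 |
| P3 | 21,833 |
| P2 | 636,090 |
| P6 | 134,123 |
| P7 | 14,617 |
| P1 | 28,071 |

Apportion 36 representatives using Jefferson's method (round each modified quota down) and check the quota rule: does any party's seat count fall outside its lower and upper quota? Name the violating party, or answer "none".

P2

Standard quotas: P8 2.892, P4 3.119, P3 0.784, P2 22.852, P6 4.819, P7 0.525, P1 1.008.
Jefferson allocation: P8 3, P4 3, P3 0, P2 24, P6 5, P7 0, P1 1.
P2 has quota 22.852 (lower 22, upper 23) but receives 24 — outside the quota interval.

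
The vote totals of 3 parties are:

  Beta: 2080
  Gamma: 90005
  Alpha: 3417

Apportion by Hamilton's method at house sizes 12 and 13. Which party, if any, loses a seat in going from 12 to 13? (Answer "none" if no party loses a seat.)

At 12 seats: Beta 0, Gamma 11, Alpha 1.
At 13 seats: Beta 0, Gamma 12, Alpha 1.
No party's allocation decreased.

none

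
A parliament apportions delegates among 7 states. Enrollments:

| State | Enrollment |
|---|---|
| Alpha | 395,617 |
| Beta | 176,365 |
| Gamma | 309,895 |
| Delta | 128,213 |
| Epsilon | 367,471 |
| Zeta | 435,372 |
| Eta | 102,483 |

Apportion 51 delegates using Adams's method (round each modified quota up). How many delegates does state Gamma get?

8

Standard divisor 1915416/51 ≈ 37557.176; standard quotas: Alpha 10.534, Beta 4.696, Gamma 8.251, Delta 3.414, Epsilon 9.784, Zeta 11.592, Eta 2.729.
Rounding up gives 11, 5, 9, 4, 10, 12, 3 = 54 seats, so the divisor must be adjusted.
With modified divisor 40200: modified quotas Alpha 9.841, Beta 4.387, Gamma 7.709, Delta 3.189, Epsilon 9.141, Zeta 10.830, Eta 2.549.
Rounding up: Alpha 10, Beta 5, Gamma 8, Delta 4, Epsilon 10, Zeta 11, Eta 3 (total 51).
Gamma receives 8.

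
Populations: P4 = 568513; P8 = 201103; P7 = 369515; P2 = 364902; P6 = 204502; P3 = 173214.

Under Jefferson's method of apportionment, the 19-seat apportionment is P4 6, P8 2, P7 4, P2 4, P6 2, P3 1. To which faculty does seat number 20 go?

P3

Priority for the next seat is population ÷ (current seats + 1).
Priorities: P4 81216.143, P8 67034.333, P7 73903.000, P2 72980.400, P6 68167.333, P3 86607.000.
Highest priority: P3.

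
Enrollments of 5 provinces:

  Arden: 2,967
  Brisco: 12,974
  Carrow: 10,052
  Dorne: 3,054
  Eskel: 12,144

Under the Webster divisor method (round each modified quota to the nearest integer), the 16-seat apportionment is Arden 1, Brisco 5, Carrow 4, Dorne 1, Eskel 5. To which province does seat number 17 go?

Brisco

Priority for the next seat is population ÷ (current seats + 0.5).
Priorities: Arden 1978.000, Brisco 2358.909, Carrow 2233.778, Dorne 2036.000, Eskel 2208.000.
Highest priority: Brisco.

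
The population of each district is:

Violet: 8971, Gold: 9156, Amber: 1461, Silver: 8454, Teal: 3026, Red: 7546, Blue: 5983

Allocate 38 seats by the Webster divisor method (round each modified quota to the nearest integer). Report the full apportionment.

Violet=8, Gold=8, Amber=1, Silver=7, Teal=3, Red=6, Blue=5

Standard divisor 44597/38 ≈ 1173.605; standard quotas: Violet 7.644, Gold 7.802, Amber 1.245, Silver 7.203, Teal 2.578, Red 6.430, Blue 5.098.
Rounding to the nearest integer gives Violet 8, Gold 8, Amber 1, Silver 7, Teal 3, Red 6, Blue 5 — total 38, matching the house size, so no adjustment is needed.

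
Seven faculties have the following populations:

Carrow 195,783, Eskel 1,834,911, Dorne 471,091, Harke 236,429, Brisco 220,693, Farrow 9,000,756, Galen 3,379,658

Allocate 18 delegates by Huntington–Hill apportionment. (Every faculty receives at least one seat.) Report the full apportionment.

Carrow=1; Eskel=2; Dorne=1; Harke=1; Brisco=1; Farrow=9; Galen=3

With divisor 1.01819e+06: modified quotas Carrow 0.192, Eskel 1.802, Dorne 0.463, Harke 0.232, Brisco 0.217, Farrow 8.840, Galen 3.319.
Geometric-mean thresholds: Carrow (min 1), Eskel √(1·2)=1.414, Dorne (min 1), Harke (min 1), Brisco (min 1), Farrow √(8·9)=8.485, Galen √(3·4)=3.464.
Each quota rounded against its threshold gives Carrow 1, Eskel 2, Dorne 1, Harke 1, Brisco 1, Farrow 9, Galen 3 (total 18).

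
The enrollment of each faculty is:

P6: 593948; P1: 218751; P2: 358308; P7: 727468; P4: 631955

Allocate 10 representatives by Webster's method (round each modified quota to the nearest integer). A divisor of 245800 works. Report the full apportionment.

With modified divisor 245800: modified quotas P6 2.416, P1 0.890, P2 1.458, P7 2.960, P4 2.571.
Rounding to the nearest integer: P6 2, P1 1, P2 1, P7 3, P4 3 (total 10).

P6 2; P1 1; P2 1; P7 3; P4 3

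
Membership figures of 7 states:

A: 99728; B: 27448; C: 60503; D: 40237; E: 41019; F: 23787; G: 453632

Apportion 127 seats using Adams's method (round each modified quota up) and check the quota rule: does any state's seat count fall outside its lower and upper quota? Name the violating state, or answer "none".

G

Standard quotas: A 16.970, B 4.671, C 10.295, D 6.847, E 6.980, F 4.048, G 77.190.
Adams allocation: A 17, B 5, C 11, D 7, E 7, F 4, G 76.
G has quota 77.190 (lower 77, upper 78) but receives 76 — outside the quota interval.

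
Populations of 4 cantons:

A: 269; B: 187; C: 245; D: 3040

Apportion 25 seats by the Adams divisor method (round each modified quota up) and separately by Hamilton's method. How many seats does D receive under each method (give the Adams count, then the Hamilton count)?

Adams: A 2, B 2, C 2, D 19.
Hamilton: A 2, B 1, C 2, D 20.
D gets 19 under Adams and 20 under Hamilton.

19 and 20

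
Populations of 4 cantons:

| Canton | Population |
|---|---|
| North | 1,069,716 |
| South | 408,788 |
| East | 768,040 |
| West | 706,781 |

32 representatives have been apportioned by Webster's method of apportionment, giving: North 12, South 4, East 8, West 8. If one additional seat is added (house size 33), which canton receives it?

Priority for the next seat is population ÷ (current seats + 0.5).
Priorities: North 85577.280, South 90841.778, East 90357.647, West 83150.706.
Highest priority: South.

South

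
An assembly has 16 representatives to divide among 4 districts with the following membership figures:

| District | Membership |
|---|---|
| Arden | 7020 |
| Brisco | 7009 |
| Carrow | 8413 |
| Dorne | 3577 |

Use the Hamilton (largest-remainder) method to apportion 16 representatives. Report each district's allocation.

Standard divisor: 26019 ÷ 16 ≈ 1626.188.
Standard quotas: Arden 4.3168, Brisco 4.3101, Carrow 5.1735, Dorne 2.1996.
Lower quotas: Arden 4, Brisco 4, Carrow 5, Dorne 2 (sum 15, leaving 1 seat).
Remainders in descending order: Arden 0.3168, Brisco 0.3101, Dorne 0.1996, Carrow 0.1735.
The surplus seat goes to Arden.

Arden=5; Brisco=4; Carrow=5; Dorne=2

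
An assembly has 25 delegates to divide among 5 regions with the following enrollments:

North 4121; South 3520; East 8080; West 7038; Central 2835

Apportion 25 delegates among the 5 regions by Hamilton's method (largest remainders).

North 4, South 3, East 8, West 7, Central 3

The standard divisor is 25594/25 ≈ 1023.76.
Standard quotas: North 4.0254, South 3.4383, East 7.8925, West 6.8747, Central 2.7692.
Lower quotas: North 4, South 3, East 7, West 6, Central 2 (sum 22, leaving 3 seats).
Remainders in descending order: East 0.8925, West 0.8747, Central 0.7692, South 0.4383, North 0.0254.
Largest remainders: East, West, Central receive the extra seats.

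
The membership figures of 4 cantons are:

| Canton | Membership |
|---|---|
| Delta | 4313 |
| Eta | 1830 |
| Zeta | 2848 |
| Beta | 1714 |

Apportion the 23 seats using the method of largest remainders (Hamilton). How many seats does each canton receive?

The standard divisor is 10705/23 ≈ 465.435.
Standard quotas: Delta 9.267, Eta 3.932, Zeta 6.119, Beta 3.683.
Lower quotas: Delta 9, Eta 3, Zeta 6, Beta 3 (sum 21, leaving 2 seats).
Remainders in descending order: Eta 0.932, Beta 0.683, Delta 0.267, Zeta 0.119.
Largest remainders: Eta, Beta receive the extra seats.

Delta=9; Eta=4; Zeta=6; Beta=4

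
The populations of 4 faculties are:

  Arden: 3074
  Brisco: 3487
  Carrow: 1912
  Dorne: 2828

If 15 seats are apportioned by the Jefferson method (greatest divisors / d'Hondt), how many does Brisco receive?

5

Standard divisor 11301/15 ≈ 753.4; standard quotas: Arden 4.080, Brisco 4.628, Carrow 2.538, Dorne 3.754.
Rounding down gives 4, 4, 2, 3 = 13 seats, so the divisor must be adjusted.
With modified divisor 670: modified quotas Arden 4.588, Brisco 5.204, Carrow 2.854, Dorne 4.221.
Rounding down: Arden 4, Brisco 5, Carrow 2, Dorne 4 (total 15).
Brisco receives 5.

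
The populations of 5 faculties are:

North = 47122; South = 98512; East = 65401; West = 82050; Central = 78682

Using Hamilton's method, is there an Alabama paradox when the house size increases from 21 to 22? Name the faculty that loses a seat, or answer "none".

At 21 seats: North 3, South 5, East 4, West 5, Central 4.
At 22 seats: North 3, South 6, East 4, West 5, Central 4.
No faculty's allocation decreased.

none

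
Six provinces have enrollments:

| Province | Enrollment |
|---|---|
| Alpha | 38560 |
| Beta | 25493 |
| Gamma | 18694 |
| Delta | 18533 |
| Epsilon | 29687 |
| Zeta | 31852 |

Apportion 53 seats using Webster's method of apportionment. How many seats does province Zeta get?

10

Standard divisor 162819/53 ≈ 3072.057; standard quotas: Alpha 12.552, Beta 8.298, Gamma 6.085, Delta 6.033, Epsilon 9.664, Zeta 10.368.
Rounding to the nearest integer gives Alpha 13, Beta 8, Gamma 6, Delta 6, Epsilon 10, Zeta 10 — total 53, matching the house size, so no adjustment is needed.
Zeta receives 10.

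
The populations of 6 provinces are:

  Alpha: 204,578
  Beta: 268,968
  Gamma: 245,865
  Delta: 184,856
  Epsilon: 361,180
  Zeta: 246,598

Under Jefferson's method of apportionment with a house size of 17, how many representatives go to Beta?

Standard divisor 1512045/17 ≈ 88943.824; standard quotas: Alpha 2.300, Beta 3.024, Gamma 2.764, Delta 2.078, Epsilon 4.061, Zeta 2.773.
Rounding down gives 2, 3, 2, 2, 4, 2 = 15 seats, so the divisor must be adjusted.
With modified divisor 77100: modified quotas Alpha 2.653, Beta 3.489, Gamma 3.189, Delta 2.398, Epsilon 4.685, Zeta 3.198.
Rounding down: Alpha 2, Beta 3, Gamma 3, Delta 2, Epsilon 4, Zeta 3 (total 17).
Beta receives 3.

3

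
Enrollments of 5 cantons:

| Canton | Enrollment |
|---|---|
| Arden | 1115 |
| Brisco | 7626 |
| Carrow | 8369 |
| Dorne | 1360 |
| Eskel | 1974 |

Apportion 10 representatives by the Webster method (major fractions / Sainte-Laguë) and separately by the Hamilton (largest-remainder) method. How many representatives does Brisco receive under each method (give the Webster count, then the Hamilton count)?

Webster: Arden 1, Brisco 3, Carrow 4, Dorne 1, Eskel 1.
Hamilton: Arden 0, Brisco 4, Carrow 4, Dorne 1, Eskel 1.
Brisco gets 3 under Webster and 4 under Hamilton.

3 and 4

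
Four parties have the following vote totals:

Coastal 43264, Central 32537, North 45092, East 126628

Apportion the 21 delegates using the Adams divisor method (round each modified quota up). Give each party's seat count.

Standard divisor 247521/21 ≈ 11786.714; standard quotas: Coastal 3.671, Central 2.760, North 3.826, East 10.743.
Rounding up gives 4, 3, 4, 11 = 22 seats, so the divisor must be adjusted.
With modified divisor 13400: modified quotas Coastal 3.229, Central 2.428, North 3.365, East 9.450.
Rounding up: Coastal 4, Central 3, North 4, East 10 (total 21).

Coastal 4; Central 3; North 4; East 10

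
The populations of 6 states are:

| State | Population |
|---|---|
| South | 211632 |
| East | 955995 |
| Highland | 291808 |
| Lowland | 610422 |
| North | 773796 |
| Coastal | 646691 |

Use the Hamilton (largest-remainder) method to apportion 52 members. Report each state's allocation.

South 3, East 14, Highland 4, Lowland 9, North 12, Coastal 10

The standard divisor is 3490344/52 = 67122.
Standard quotas: South 3.1529, East 14.2426, Highland 4.3474, Lowland 9.0942, North 11.5282, Coastal 9.6346.
Lower quotas: South 3, East 14, Highland 4, Lowland 9, North 11, Coastal 9 (sum 50, leaving 2 seats).
Remainders in descending order: Coastal 0.6346, North 0.5282, Highland 0.3474, East 0.2426, South 0.1529, Lowland 0.0942.
The surplus seats go to Coastal, North.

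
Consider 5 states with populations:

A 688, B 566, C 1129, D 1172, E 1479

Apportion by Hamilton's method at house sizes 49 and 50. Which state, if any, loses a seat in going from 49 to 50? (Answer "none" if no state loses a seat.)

At 49 seats: A 7, B 6, C 11, D 11, E 14.
At 50 seats: A 7, B 5, C 11, D 12, E 15.
B drops from 6 to 5.

B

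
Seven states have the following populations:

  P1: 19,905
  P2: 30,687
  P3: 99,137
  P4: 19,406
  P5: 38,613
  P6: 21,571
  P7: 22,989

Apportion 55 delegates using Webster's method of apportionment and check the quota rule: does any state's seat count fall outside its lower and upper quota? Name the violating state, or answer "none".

Standard quotas: P1 4.339, P2 6.689, P3 21.611, P4 4.230, P5 8.417, P6 4.702, P7 5.011.
Webster allocation: P1 4, P2 7, P3 22, P4 4, P5 8, P6 5, P7 5.
Every allocation lies between the lower and upper quota.

none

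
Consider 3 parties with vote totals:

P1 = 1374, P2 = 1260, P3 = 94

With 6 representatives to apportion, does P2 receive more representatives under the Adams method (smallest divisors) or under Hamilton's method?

Hamilton

Adams: P1 3, P2 2, P3 1.
Hamilton: P1 3, P2 3, P3 0.
P2 gets 2 under Adams and 3 under Hamilton.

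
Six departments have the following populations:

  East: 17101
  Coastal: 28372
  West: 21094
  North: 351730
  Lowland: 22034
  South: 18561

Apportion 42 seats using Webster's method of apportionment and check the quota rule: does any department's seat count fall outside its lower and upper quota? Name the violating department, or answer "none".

North

Standard quotas: East 1.565, Coastal 2.597, West 1.931, North 32.192, Lowland 2.017, South 1.699.
Webster allocation: East 2, Coastal 3, West 2, North 31, Lowland 2, South 2.
North has quota 32.192 (lower 32, upper 33) but receives 31 — outside the quota interval.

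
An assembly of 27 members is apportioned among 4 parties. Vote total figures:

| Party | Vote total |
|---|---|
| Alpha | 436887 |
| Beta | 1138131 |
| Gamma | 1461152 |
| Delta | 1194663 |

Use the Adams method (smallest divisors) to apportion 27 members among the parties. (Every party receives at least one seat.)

Standard divisor 4230833/27 ≈ 156697.519; standard quotas: Alpha 2.788, Beta 7.263, Gamma 9.325, Delta 7.624.
Rounding up gives 3, 8, 10, 8 = 29 seats, so the divisor must be adjusted.
With modified divisor 166600: modified quotas Alpha 2.622, Beta 6.832, Gamma 8.770, Delta 7.171.
Rounding up: Alpha 3, Beta 7, Gamma 9, Delta 8 (total 27).

Alpha=3, Beta=7, Gamma=9, Delta=8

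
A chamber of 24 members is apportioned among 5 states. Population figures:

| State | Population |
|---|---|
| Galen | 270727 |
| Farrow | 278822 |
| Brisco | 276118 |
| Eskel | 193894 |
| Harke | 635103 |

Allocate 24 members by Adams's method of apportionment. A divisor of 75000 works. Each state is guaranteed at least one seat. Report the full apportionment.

With modified divisor 75000: modified quotas Galen 3.610, Farrow 3.718, Brisco 3.682, Eskel 2.585, Harke 8.468.
Rounding up: Galen 4, Farrow 4, Brisco 4, Eskel 3, Harke 9 (total 24).

Galen 4, Farrow 4, Brisco 4, Eskel 3, Harke 9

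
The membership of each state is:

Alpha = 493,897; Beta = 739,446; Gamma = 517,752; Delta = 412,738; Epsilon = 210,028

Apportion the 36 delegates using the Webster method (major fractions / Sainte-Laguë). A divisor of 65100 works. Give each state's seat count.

Alpha=8; Beta=11; Gamma=8; Delta=6; Epsilon=3

With modified divisor 65100: modified quotas Alpha 7.587, Beta 11.359, Gamma 7.953, Delta 6.340, Epsilon 3.226.
Rounding to the nearest integer: Alpha 8, Beta 11, Gamma 8, Delta 6, Epsilon 3 (total 36).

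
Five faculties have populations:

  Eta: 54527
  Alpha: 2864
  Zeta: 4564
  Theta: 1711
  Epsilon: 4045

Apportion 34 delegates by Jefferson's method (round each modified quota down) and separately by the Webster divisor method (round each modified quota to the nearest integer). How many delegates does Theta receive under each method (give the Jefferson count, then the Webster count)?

Jefferson: Eta 29, Alpha 1, Zeta 2, Theta 0, Epsilon 2.
Webster: Eta 28, Alpha 1, Zeta 2, Theta 1, Epsilon 2.
Theta gets 0 under Jefferson and 1 under Webster.

0 and 1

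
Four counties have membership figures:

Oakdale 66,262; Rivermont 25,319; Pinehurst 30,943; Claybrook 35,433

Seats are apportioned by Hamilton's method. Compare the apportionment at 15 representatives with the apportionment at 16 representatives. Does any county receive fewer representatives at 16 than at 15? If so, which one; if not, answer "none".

At 15 seats: Oakdale 6, Rivermont 3, Pinehurst 3, Claybrook 3.
At 16 seats: Oakdale 7, Rivermont 2, Pinehurst 3, Claybrook 4.
Rivermont drops from 3 to 2.

Rivermont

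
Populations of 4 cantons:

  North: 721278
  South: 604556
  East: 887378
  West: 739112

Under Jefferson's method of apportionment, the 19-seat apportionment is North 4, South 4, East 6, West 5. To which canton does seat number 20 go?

North

Priority for the next seat is population ÷ (current seats + 1).
Priorities: North 144255.600, South 120911.200, East 126768.286, West 123185.333.
Highest priority: North.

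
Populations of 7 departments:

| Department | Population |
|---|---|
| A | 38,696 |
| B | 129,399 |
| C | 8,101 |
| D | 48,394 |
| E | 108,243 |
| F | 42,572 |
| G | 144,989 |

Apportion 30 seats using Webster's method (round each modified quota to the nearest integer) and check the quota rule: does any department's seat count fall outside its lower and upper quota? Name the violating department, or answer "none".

Standard quotas: A 2.231, B 7.460, C 0.467, D 2.790, E 6.240, F 2.454, G 8.358.
Webster allocation: A 2, B 8, C 0, D 3, E 6, F 2, G 9.
Every allocation lies between the lower and upper quota.

none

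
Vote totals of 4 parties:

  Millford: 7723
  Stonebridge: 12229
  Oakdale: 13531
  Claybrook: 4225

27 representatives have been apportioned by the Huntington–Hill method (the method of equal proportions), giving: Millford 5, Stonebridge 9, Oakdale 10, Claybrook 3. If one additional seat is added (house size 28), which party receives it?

Millford

Priority for the next seat is population ÷ (√(s·(s+1))).
Priorities: Millford 1410.020, Stonebridge 1289.050, Oakdale 1290.130, Claybrook 1219.652.
Highest priority: Millford.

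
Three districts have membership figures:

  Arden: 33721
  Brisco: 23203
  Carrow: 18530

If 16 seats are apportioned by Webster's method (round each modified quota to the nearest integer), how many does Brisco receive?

5

Standard divisor 75454/16 ≈ 4715.875; standard quotas: Arden 7.151, Brisco 4.920, Carrow 3.929.
Rounding to the nearest integer gives Arden 7, Brisco 5, Carrow 4 — total 16, matching the house size, so no adjustment is needed.
Brisco receives 5.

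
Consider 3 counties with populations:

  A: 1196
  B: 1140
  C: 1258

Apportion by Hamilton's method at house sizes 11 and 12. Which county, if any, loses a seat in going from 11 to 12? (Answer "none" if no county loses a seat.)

At 11 seats: A 4, B 3, C 4.
At 12 seats: A 4, B 4, C 4.
No county's allocation decreased.

none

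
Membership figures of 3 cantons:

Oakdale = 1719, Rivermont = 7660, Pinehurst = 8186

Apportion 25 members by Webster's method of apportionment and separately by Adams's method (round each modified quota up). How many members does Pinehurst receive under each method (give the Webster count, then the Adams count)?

12 and 11

Webster: Oakdale 2, Rivermont 11, Pinehurst 12.
Adams: Oakdale 3, Rivermont 11, Pinehurst 11.
Pinehurst gets 12 under Webster and 11 under Adams.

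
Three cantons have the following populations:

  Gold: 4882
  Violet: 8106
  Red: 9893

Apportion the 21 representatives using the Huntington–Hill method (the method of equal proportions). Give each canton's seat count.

With divisor 1087: modified quotas Gold 4.491, Violet 7.457, Red 9.101.
Geometric-mean thresholds: Gold √(4·5)=4.472, Violet √(7·8)=7.483, Red √(9·10)=9.487.
Each quota rounded against its threshold gives Gold 5, Violet 7, Red 9 (total 21).

Gold: 5, Violet: 7, Red: 9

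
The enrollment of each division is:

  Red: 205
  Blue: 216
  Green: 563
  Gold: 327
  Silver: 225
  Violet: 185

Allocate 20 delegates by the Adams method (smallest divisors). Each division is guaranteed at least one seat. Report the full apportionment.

Red=2, Blue=3, Green=6, Gold=4, Silver=3, Violet=2

Standard divisor 1721/20 ≈ 86.05; standard quotas: Red 2.382, Blue 2.510, Green 6.543, Gold 3.800, Silver 2.615, Violet 2.150.
Rounding up gives 3, 3, 7, 4, 3, 3 = 23 seats, so the divisor must be adjusted.
With modified divisor 105: modified quotas Red 1.952, Blue 2.057, Green 5.362, Gold 3.114, Silver 2.143, Violet 1.762.
Rounding up: Red 2, Blue 3, Green 6, Gold 4, Silver 3, Violet 2 (total 20).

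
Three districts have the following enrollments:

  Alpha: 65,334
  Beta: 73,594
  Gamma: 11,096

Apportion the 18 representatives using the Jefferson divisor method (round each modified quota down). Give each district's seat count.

Alpha 8; Beta 9; Gamma 1

Standard divisor 150024/18 ≈ 8334.667; standard quotas: Alpha 7.839, Beta 8.830, Gamma 1.331.
Rounding down gives 7, 8, 1 = 16 seats, so the divisor must be adjusted.
With modified divisor 7800: modified quotas Alpha 8.376, Beta 9.435, Gamma 1.423.
Rounding down: Alpha 8, Beta 9, Gamma 1 (total 18).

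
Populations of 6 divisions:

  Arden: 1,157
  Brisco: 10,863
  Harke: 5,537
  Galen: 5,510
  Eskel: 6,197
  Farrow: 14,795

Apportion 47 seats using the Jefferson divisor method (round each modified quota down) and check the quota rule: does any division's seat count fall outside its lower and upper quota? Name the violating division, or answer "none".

Standard quotas: Arden 1.234, Brisco 11.588, Harke 5.907, Galen 5.878, Eskel 6.611, Farrow 15.783.
Jefferson allocation: Arden 1, Brisco 12, Harke 6, Galen 6, Eskel 6, Farrow 16.
Every allocation lies between the lower and upper quota.

none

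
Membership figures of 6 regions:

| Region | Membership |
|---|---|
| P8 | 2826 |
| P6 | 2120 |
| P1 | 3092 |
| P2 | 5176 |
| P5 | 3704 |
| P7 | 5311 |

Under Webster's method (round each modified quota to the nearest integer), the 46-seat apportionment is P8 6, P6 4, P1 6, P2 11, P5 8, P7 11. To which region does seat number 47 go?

P1

Priority for the next seat is population ÷ (current seats + 0.5).
Priorities: P8 434.769, P6 471.111, P1 475.692, P2 450.087, P5 435.765, P7 461.826.
Highest priority: P1.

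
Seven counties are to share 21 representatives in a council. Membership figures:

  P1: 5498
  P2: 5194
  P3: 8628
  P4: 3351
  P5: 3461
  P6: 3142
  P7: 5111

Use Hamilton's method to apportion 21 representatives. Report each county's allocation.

Total 34385; standard divisor 34385/21 ≈ 1637.381.
Standard quotas: P1 3.3578, P2 3.1721, P3 5.2694, P4 2.0466, P5 2.1137, P6 1.9189, P7 3.1214.
Lower quotas: P1 3, P2 3, P3 5, P4 2, P5 2, P6 1, P7 3 (sum 19, leaving 2 seats).
Remainders in descending order: P6 0.9189, P1 0.3578, P3 0.2694, P2 0.1721, P7 0.1214, P5 0.1137, P4 0.0466.
The surplus seats go to P6, P1.

P1 4, P2 3, P3 5, P4 2, P5 2, P6 2, P7 3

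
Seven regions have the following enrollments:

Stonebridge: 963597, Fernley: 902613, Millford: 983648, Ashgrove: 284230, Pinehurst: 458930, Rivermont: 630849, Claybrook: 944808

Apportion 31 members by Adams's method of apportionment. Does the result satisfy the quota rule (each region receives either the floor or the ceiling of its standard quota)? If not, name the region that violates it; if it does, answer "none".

Standard quotas: Stonebridge 5.779, Fernley 5.414, Millford 5.900, Ashgrove 1.705, Pinehurst 2.753, Rivermont 3.784, Claybrook 5.667.
Adams allocation: Stonebridge 6, Fernley 5, Millford 6, Ashgrove 2, Pinehurst 3, Rivermont 4, Claybrook 5.
Every allocation lies between the lower and upper quota.

none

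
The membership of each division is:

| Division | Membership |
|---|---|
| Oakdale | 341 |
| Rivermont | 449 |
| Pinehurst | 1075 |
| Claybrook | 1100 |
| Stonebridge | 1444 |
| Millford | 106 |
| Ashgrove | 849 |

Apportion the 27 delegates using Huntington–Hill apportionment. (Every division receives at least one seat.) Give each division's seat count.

Oakdale 2; Rivermont 2; Pinehurst 5; Claybrook 6; Stonebridge 7; Millford 1; Ashgrove 4

With divisor 199: modified quotas Oakdale 1.714, Rivermont 2.256, Pinehurst 5.402, Claybrook 5.528, Stonebridge 7.256, Millford 0.533, Ashgrove 4.266.
Geometric-mean thresholds: Oakdale √(1·2)=1.414, Rivermont √(2·3)=2.449, Pinehurst √(5·6)=5.477, Claybrook √(5·6)=5.477, Stonebridge √(7·8)=7.483, Millford (min 1), Ashgrove √(4·5)=4.472.
Each quota rounded against its threshold gives Oakdale 2, Rivermont 2, Pinehurst 5, Claybrook 6, Stonebridge 7, Millford 1, Ashgrove 4 (total 27).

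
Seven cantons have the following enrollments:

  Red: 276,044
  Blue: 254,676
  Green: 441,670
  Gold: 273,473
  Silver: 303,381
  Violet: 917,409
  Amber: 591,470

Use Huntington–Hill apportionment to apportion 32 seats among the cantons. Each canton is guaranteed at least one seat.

Red 3; Blue 3; Green 5; Gold 3; Silver 3; Violet 9; Amber 6

With divisor 97732: modified quotas Red 2.824, Blue 2.606, Green 4.519, Gold 2.798, Silver 3.104, Violet 9.387, Amber 6.052.
Geometric-mean thresholds: Red √(2·3)=2.449, Blue √(2·3)=2.449, Green √(4·5)=4.472, Gold √(2·3)=2.449, Silver √(3·4)=3.464, Violet √(9·10)=9.487, Amber √(6·7)=6.481.
Each quota rounded against its threshold gives Red 3, Blue 3, Green 5, Gold 3, Silver 3, Violet 9, Amber 6 (total 32).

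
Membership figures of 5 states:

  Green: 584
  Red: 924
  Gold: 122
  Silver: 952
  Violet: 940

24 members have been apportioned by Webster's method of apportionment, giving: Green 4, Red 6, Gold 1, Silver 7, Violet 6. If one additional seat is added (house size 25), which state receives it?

Violet

Priority for the next seat is population ÷ (current seats + 0.5).
Priorities: Green 129.778, Red 142.154, Gold 81.333, Silver 126.933, Violet 144.615.
Highest priority: Violet.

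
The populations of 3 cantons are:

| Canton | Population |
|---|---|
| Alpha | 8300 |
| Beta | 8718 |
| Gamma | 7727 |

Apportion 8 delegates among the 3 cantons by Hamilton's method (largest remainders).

Alpha 3; Beta 3; Gamma 2

The standard divisor is 24745/8 ≈ 3093.125.
Standard quotas: Alpha 2.6834, Beta 2.8185, Gamma 2.4981.
Lower quotas: Alpha 2, Beta 2, Gamma 2 (sum 6, leaving 2 seats).
Remainders in descending order: Beta 0.8185, Alpha 0.6834, Gamma 0.4981.
Largest remainders: Beta, Alpha receive the extra seats.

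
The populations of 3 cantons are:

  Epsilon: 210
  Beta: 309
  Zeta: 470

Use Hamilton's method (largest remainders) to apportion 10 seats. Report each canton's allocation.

The standard divisor is 989/10 ≈ 98.9.
Standard quotas: Epsilon 2.123, Beta 3.124, Zeta 4.752.
Lower quotas: Epsilon 2, Beta 3, Zeta 4 (sum 9, leaving 1 seat).
Remainders in descending order: Zeta 0.752, Beta 0.124, Epsilon 0.123.
The surplus seat goes to Zeta.

Epsilon 2, Beta 3, Zeta 5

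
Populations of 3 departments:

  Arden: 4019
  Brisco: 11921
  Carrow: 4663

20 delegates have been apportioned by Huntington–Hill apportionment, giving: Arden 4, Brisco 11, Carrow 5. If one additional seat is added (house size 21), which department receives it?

Priority for the next seat is population ÷ (√(s·(s+1))).
Priorities: Arden 898.676, Brisco 1037.590, Carrow 851.343.
Highest priority: Brisco.

Brisco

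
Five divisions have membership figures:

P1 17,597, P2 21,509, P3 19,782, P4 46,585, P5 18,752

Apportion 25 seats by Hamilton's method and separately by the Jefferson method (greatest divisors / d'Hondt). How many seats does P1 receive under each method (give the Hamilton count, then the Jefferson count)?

Hamilton: P1 4, P2 4, P3 4, P4 9, P5 4.
Jefferson: P1 3, P2 4, P3 4, P4 10, P5 4.
P1 gets 4 under Hamilton and 3 under Jefferson.

4 and 3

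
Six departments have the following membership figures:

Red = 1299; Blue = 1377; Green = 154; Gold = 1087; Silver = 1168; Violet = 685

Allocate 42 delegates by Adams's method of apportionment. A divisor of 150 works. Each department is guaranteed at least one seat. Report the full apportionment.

Red: 9; Blue: 10; Green: 2; Gold: 8; Silver: 8; Violet: 5

With modified divisor 150: modified quotas Red 8.660, Blue 9.180, Green 1.027, Gold 7.247, Silver 7.787, Violet 4.567.
Rounding up: Red 9, Blue 10, Green 2, Gold 8, Silver 8, Violet 5 (total 42).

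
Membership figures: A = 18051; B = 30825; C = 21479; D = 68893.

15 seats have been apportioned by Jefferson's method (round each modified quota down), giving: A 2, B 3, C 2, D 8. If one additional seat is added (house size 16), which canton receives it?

B

Priority for the next seat is population ÷ (current seats + 1).
Priorities: A 6017.000, B 7706.250, C 7159.667, D 7654.778.
Highest priority: B.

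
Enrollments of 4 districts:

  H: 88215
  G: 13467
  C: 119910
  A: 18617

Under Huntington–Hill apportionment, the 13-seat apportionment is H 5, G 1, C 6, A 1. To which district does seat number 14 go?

Priority for the next seat is population ÷ (√(s·(s+1))).
Priorities: H 16105.782, G 9522.607, C 18502.515, A 13164.207.
Highest priority: C.

C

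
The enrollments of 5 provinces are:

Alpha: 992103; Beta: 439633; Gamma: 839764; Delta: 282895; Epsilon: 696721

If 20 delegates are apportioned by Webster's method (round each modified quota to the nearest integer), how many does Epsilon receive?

Standard divisor 3251116/20 ≈ 162555.8; standard quotas: Alpha 6.103, Beta 2.705, Gamma 5.166, Delta 1.740, Epsilon 4.286.
Rounding to the nearest integer gives Alpha 6, Beta 3, Gamma 5, Delta 2, Epsilon 4 — total 20, matching the house size, so no adjustment is needed.
Epsilon receives 4.

4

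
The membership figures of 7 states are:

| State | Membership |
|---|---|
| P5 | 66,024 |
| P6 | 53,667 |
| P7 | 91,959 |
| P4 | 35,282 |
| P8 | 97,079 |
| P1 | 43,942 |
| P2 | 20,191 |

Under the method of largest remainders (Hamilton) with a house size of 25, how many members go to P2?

1

The standard divisor is 408144/25 ≈ 16325.76.
Standard quotas: P5 4.0442, P6 3.2873, P7 5.6328, P4 2.1611, P8 5.9464, P1 2.6916, P2 1.2368.
Lower quotas: P5 4, P6 3, P7 5, P4 2, P8 5, P1 2, P2 1 (sum 22, leaving 3 seats).
Remainders in descending order: P8 0.9464, P1 0.6916, P7 0.6328, P6 0.2873, P2 0.2368, P4 0.1611, P5 0.0442.
The surplus seats go to P8, P1, P7.
P2 receives 1.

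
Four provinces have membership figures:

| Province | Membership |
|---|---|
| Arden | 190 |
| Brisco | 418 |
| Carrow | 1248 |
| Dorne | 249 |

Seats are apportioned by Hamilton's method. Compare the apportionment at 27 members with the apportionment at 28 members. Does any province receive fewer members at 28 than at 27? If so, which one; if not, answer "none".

Arden

At 27 seats: Arden 3, Brisco 5, Carrow 16, Dorne 3.
At 28 seats: Arden 2, Brisco 6, Carrow 17, Dorne 3.
Arden drops from 3 to 2.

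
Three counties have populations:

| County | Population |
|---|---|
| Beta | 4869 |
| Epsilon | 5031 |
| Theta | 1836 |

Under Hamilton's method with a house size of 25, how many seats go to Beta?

Standard divisor: 11736 ÷ 25 ≈ 469.44.
Standard quotas: Beta 10.3719, Epsilon 10.7170, Theta 3.9110.
Lower quotas: Beta 10, Epsilon 10, Theta 3 (sum 23, leaving 2 seats).
Remainders in descending order: Theta 0.9110, Epsilon 0.7170, Beta 0.3719.
The surplus seats go to Theta, Epsilon.
Beta receives 10.

10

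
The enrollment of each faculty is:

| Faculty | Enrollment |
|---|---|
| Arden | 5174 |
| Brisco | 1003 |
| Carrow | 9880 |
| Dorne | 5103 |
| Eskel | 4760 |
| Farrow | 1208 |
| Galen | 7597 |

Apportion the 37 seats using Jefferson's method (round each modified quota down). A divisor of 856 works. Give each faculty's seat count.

With modified divisor 856: modified quotas Arden 6.044, Brisco 1.172, Carrow 11.542, Dorne 5.961, Eskel 5.561, Farrow 1.411, Galen 8.875.
Rounding down: Arden 6, Brisco 1, Carrow 11, Dorne 5, Eskel 5, Farrow 1, Galen 8 (total 37).

Arden 6; Brisco 1; Carrow 11; Dorne 5; Eskel 5; Farrow 1; Galen 8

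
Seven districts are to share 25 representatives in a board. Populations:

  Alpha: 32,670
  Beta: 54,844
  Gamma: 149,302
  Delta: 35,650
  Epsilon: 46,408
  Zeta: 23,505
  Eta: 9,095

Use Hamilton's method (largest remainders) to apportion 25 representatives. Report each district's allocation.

Total 351474; standard divisor 351474/25 ≈ 14058.96.
Standard quotas: Alpha 2.3238, Beta 3.9010, Gamma 10.6197, Delta 2.5357, Epsilon 3.3010, Zeta 1.6719, Eta 0.6469.
Lower quotas: Alpha 2, Beta 3, Gamma 10, Delta 2, Epsilon 3, Zeta 1, Eta 0 (sum 21, leaving 4 seats).
Remainders in descending order: Beta 0.9010, Zeta 0.6719, Eta 0.6469, Gamma 0.6197, Delta 0.5357, Alpha 0.3238, Epsilon 0.3010.
The surplus seats go to Beta, Zeta, Eta, Gamma.

Alpha 2; Beta 4; Gamma 11; Delta 2; Epsilon 3; Zeta 2; Eta 1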